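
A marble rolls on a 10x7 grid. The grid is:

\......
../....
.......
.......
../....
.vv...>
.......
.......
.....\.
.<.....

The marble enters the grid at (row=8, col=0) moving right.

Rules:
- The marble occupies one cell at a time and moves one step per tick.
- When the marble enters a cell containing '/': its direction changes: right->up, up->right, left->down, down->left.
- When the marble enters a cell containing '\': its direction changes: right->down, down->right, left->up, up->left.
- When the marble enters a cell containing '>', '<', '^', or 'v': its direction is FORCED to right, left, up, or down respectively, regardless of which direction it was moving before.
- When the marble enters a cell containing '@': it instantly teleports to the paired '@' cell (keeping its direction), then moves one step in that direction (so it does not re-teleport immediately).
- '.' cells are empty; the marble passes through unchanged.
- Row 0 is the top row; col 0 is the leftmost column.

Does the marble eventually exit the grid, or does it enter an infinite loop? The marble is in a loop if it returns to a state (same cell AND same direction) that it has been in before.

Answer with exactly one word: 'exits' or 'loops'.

Step 1: enter (8,0), '.' pass, move right to (8,1)
Step 2: enter (8,1), '.' pass, move right to (8,2)
Step 3: enter (8,2), '.' pass, move right to (8,3)
Step 4: enter (8,3), '.' pass, move right to (8,4)
Step 5: enter (8,4), '.' pass, move right to (8,5)
Step 6: enter (8,5), '\' deflects right->down, move down to (9,5)
Step 7: enter (9,5), '.' pass, move down to (10,5)
Step 8: at (10,5) — EXIT via bottom edge, pos 5

Answer: exits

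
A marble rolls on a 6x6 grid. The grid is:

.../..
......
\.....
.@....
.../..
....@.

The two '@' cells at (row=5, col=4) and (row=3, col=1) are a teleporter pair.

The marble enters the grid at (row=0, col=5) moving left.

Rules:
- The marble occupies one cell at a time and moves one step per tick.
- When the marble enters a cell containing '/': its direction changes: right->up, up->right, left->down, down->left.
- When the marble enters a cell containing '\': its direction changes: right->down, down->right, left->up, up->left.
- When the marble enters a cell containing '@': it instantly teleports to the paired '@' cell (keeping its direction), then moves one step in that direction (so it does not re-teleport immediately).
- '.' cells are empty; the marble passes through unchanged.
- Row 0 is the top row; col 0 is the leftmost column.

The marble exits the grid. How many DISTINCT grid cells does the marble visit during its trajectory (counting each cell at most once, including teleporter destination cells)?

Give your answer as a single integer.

Step 1: enter (0,5), '.' pass, move left to (0,4)
Step 2: enter (0,4), '.' pass, move left to (0,3)
Step 3: enter (0,3), '/' deflects left->down, move down to (1,3)
Step 4: enter (1,3), '.' pass, move down to (2,3)
Step 5: enter (2,3), '.' pass, move down to (3,3)
Step 6: enter (3,3), '.' pass, move down to (4,3)
Step 7: enter (4,3), '/' deflects down->left, move left to (4,2)
Step 8: enter (4,2), '.' pass, move left to (4,1)
Step 9: enter (4,1), '.' pass, move left to (4,0)
Step 10: enter (4,0), '.' pass, move left to (4,-1)
Step 11: at (4,-1) — EXIT via left edge, pos 4
Distinct cells visited: 10 (path length 10)

Answer: 10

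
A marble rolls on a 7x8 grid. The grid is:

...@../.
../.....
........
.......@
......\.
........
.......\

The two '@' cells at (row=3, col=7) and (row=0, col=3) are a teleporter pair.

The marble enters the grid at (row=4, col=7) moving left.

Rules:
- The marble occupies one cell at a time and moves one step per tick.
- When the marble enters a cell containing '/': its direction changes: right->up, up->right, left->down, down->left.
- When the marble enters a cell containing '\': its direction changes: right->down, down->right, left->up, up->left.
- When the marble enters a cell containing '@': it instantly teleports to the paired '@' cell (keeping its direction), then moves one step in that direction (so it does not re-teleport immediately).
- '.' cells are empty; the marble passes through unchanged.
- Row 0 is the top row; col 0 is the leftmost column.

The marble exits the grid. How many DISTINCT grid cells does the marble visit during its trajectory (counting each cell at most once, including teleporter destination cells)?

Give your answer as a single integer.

Answer: 7

Derivation:
Step 1: enter (4,7), '.' pass, move left to (4,6)
Step 2: enter (4,6), '\' deflects left->up, move up to (3,6)
Step 3: enter (3,6), '.' pass, move up to (2,6)
Step 4: enter (2,6), '.' pass, move up to (1,6)
Step 5: enter (1,6), '.' pass, move up to (0,6)
Step 6: enter (0,6), '/' deflects up->right, move right to (0,7)
Step 7: enter (0,7), '.' pass, move right to (0,8)
Step 8: at (0,8) — EXIT via right edge, pos 0
Distinct cells visited: 7 (path length 7)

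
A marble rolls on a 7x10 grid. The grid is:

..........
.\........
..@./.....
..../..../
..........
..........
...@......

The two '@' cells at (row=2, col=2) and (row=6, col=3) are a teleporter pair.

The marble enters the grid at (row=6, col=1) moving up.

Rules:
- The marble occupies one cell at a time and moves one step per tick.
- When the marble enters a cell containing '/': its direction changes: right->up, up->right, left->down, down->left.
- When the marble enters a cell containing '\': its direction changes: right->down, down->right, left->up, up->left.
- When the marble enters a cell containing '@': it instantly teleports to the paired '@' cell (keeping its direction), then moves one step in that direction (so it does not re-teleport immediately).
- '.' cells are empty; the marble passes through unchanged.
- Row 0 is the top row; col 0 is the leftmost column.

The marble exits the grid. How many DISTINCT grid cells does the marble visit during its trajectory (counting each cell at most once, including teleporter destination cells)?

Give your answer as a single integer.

Answer: 7

Derivation:
Step 1: enter (6,1), '.' pass, move up to (5,1)
Step 2: enter (5,1), '.' pass, move up to (4,1)
Step 3: enter (4,1), '.' pass, move up to (3,1)
Step 4: enter (3,1), '.' pass, move up to (2,1)
Step 5: enter (2,1), '.' pass, move up to (1,1)
Step 6: enter (1,1), '\' deflects up->left, move left to (1,0)
Step 7: enter (1,0), '.' pass, move left to (1,-1)
Step 8: at (1,-1) — EXIT via left edge, pos 1
Distinct cells visited: 7 (path length 7)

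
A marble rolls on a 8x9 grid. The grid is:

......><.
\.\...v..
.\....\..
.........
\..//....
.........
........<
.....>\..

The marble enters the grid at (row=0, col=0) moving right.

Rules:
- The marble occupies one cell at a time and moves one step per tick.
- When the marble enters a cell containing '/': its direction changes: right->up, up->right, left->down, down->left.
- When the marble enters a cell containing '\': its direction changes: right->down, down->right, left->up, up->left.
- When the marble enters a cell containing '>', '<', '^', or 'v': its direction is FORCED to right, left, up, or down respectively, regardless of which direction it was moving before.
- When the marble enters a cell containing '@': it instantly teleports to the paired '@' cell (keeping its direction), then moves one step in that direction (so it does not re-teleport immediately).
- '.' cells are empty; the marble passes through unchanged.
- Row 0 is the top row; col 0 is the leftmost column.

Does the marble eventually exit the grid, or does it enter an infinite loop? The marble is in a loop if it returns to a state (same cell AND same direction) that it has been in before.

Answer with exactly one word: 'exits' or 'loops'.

Answer: loops

Derivation:
Step 1: enter (0,0), '.' pass, move right to (0,1)
Step 2: enter (0,1), '.' pass, move right to (0,2)
Step 3: enter (0,2), '.' pass, move right to (0,3)
Step 4: enter (0,3), '.' pass, move right to (0,4)
Step 5: enter (0,4), '.' pass, move right to (0,5)
Step 6: enter (0,5), '.' pass, move right to (0,6)
Step 7: enter (0,6), '>' forces right->right, move right to (0,7)
Step 8: enter (0,7), '<' forces right->left, move left to (0,6)
Step 9: enter (0,6), '>' forces left->right, move right to (0,7)
Step 10: at (0,7) dir=right — LOOP DETECTED (seen before)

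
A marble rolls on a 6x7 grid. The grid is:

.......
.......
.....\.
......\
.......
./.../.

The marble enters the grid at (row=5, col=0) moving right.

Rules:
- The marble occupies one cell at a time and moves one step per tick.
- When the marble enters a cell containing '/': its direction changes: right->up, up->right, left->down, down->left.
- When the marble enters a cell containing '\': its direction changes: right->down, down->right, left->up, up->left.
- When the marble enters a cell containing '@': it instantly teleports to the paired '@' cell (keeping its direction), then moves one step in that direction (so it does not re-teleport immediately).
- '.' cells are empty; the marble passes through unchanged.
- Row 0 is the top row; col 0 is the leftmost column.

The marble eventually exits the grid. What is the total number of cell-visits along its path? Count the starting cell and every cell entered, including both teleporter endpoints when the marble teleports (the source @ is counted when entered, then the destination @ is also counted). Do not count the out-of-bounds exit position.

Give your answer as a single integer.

Answer: 7

Derivation:
Step 1: enter (5,0), '.' pass, move right to (5,1)
Step 2: enter (5,1), '/' deflects right->up, move up to (4,1)
Step 3: enter (4,1), '.' pass, move up to (3,1)
Step 4: enter (3,1), '.' pass, move up to (2,1)
Step 5: enter (2,1), '.' pass, move up to (1,1)
Step 6: enter (1,1), '.' pass, move up to (0,1)
Step 7: enter (0,1), '.' pass, move up to (-1,1)
Step 8: at (-1,1) — EXIT via top edge, pos 1
Path length (cell visits): 7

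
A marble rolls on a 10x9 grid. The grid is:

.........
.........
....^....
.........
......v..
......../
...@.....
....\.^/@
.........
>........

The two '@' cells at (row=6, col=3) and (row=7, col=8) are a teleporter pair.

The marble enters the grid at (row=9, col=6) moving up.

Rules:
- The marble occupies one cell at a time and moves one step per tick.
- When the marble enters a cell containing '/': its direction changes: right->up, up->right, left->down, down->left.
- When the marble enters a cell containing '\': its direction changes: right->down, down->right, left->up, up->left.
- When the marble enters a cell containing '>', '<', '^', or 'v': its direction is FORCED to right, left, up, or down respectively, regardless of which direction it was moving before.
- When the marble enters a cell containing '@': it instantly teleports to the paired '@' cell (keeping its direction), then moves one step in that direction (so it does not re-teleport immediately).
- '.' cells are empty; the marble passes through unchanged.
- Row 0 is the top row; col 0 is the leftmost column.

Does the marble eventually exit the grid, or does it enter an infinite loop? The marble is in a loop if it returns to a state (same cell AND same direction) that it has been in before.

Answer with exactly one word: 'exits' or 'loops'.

Step 1: enter (9,6), '.' pass, move up to (8,6)
Step 2: enter (8,6), '.' pass, move up to (7,6)
Step 3: enter (7,6), '^' forces up->up, move up to (6,6)
Step 4: enter (6,6), '.' pass, move up to (5,6)
Step 5: enter (5,6), '.' pass, move up to (4,6)
Step 6: enter (4,6), 'v' forces up->down, move down to (5,6)
Step 7: enter (5,6), '.' pass, move down to (6,6)
Step 8: enter (6,6), '.' pass, move down to (7,6)
Step 9: enter (7,6), '^' forces down->up, move up to (6,6)
Step 10: at (6,6) dir=up — LOOP DETECTED (seen before)

Answer: loops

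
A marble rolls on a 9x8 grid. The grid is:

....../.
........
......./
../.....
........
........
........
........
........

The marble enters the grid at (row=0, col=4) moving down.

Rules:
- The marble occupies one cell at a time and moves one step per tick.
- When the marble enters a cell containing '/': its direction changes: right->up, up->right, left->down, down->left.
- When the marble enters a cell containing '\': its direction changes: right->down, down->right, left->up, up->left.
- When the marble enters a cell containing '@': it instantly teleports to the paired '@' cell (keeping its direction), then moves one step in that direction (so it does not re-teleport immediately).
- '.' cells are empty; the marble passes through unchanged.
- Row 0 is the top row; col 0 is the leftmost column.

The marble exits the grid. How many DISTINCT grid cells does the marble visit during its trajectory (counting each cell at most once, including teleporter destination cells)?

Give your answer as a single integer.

Step 1: enter (0,4), '.' pass, move down to (1,4)
Step 2: enter (1,4), '.' pass, move down to (2,4)
Step 3: enter (2,4), '.' pass, move down to (3,4)
Step 4: enter (3,4), '.' pass, move down to (4,4)
Step 5: enter (4,4), '.' pass, move down to (5,4)
Step 6: enter (5,4), '.' pass, move down to (6,4)
Step 7: enter (6,4), '.' pass, move down to (7,4)
Step 8: enter (7,4), '.' pass, move down to (8,4)
Step 9: enter (8,4), '.' pass, move down to (9,4)
Step 10: at (9,4) — EXIT via bottom edge, pos 4
Distinct cells visited: 9 (path length 9)

Answer: 9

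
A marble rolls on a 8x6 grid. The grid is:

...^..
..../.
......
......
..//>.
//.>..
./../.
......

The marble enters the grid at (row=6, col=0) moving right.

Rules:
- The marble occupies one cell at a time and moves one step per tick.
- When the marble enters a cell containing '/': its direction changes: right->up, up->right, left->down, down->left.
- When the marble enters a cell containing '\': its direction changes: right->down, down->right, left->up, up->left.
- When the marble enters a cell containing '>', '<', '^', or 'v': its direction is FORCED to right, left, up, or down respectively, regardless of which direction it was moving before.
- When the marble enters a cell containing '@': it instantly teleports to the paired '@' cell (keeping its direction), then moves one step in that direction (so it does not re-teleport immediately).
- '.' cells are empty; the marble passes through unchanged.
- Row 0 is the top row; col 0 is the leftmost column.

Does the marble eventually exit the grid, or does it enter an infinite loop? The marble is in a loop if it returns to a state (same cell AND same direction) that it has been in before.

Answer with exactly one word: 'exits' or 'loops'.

Step 1: enter (6,0), '.' pass, move right to (6,1)
Step 2: enter (6,1), '/' deflects right->up, move up to (5,1)
Step 3: enter (5,1), '/' deflects up->right, move right to (5,2)
Step 4: enter (5,2), '.' pass, move right to (5,3)
Step 5: enter (5,3), '>' forces right->right, move right to (5,4)
Step 6: enter (5,4), '.' pass, move right to (5,5)
Step 7: enter (5,5), '.' pass, move right to (5,6)
Step 8: at (5,6) — EXIT via right edge, pos 5

Answer: exits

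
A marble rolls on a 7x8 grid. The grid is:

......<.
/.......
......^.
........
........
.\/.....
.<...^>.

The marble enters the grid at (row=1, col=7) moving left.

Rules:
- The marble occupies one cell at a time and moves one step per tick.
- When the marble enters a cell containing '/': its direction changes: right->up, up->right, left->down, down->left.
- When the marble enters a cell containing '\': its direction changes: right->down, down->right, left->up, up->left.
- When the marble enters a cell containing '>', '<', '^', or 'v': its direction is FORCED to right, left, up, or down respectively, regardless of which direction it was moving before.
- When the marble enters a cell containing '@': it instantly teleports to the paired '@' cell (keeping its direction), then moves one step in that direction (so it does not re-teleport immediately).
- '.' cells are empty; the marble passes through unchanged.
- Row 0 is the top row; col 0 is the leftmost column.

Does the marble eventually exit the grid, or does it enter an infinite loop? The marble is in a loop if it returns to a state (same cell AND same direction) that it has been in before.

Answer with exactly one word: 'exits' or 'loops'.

Answer: exits

Derivation:
Step 1: enter (1,7), '.' pass, move left to (1,6)
Step 2: enter (1,6), '.' pass, move left to (1,5)
Step 3: enter (1,5), '.' pass, move left to (1,4)
Step 4: enter (1,4), '.' pass, move left to (1,3)
Step 5: enter (1,3), '.' pass, move left to (1,2)
Step 6: enter (1,2), '.' pass, move left to (1,1)
Step 7: enter (1,1), '.' pass, move left to (1,0)
Step 8: enter (1,0), '/' deflects left->down, move down to (2,0)
Step 9: enter (2,0), '.' pass, move down to (3,0)
Step 10: enter (3,0), '.' pass, move down to (4,0)
Step 11: enter (4,0), '.' pass, move down to (5,0)
Step 12: enter (5,0), '.' pass, move down to (6,0)
Step 13: enter (6,0), '.' pass, move down to (7,0)
Step 14: at (7,0) — EXIT via bottom edge, pos 0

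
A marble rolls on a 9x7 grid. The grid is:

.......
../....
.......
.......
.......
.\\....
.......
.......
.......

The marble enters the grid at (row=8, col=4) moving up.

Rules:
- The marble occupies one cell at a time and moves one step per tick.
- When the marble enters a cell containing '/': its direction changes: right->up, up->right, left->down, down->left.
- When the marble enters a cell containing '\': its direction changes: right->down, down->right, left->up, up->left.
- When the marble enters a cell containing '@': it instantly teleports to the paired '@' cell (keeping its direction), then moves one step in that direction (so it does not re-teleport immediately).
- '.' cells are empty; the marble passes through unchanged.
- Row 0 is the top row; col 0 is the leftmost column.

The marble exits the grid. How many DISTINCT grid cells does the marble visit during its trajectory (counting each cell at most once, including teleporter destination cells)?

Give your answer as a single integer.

Answer: 9

Derivation:
Step 1: enter (8,4), '.' pass, move up to (7,4)
Step 2: enter (7,4), '.' pass, move up to (6,4)
Step 3: enter (6,4), '.' pass, move up to (5,4)
Step 4: enter (5,4), '.' pass, move up to (4,4)
Step 5: enter (4,4), '.' pass, move up to (3,4)
Step 6: enter (3,4), '.' pass, move up to (2,4)
Step 7: enter (2,4), '.' pass, move up to (1,4)
Step 8: enter (1,4), '.' pass, move up to (0,4)
Step 9: enter (0,4), '.' pass, move up to (-1,4)
Step 10: at (-1,4) — EXIT via top edge, pos 4
Distinct cells visited: 9 (path length 9)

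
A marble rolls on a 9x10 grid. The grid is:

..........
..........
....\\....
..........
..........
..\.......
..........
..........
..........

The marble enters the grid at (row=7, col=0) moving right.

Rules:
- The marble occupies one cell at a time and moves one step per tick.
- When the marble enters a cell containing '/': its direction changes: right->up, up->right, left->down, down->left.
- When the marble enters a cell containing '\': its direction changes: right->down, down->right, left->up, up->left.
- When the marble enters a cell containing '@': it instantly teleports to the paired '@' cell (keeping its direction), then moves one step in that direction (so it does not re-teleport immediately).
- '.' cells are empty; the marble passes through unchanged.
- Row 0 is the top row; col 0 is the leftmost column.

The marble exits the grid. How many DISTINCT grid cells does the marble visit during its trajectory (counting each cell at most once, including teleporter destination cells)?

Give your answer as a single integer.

Answer: 10

Derivation:
Step 1: enter (7,0), '.' pass, move right to (7,1)
Step 2: enter (7,1), '.' pass, move right to (7,2)
Step 3: enter (7,2), '.' pass, move right to (7,3)
Step 4: enter (7,3), '.' pass, move right to (7,4)
Step 5: enter (7,4), '.' pass, move right to (7,5)
Step 6: enter (7,5), '.' pass, move right to (7,6)
Step 7: enter (7,6), '.' pass, move right to (7,7)
Step 8: enter (7,7), '.' pass, move right to (7,8)
Step 9: enter (7,8), '.' pass, move right to (7,9)
Step 10: enter (7,9), '.' pass, move right to (7,10)
Step 11: at (7,10) — EXIT via right edge, pos 7
Distinct cells visited: 10 (path length 10)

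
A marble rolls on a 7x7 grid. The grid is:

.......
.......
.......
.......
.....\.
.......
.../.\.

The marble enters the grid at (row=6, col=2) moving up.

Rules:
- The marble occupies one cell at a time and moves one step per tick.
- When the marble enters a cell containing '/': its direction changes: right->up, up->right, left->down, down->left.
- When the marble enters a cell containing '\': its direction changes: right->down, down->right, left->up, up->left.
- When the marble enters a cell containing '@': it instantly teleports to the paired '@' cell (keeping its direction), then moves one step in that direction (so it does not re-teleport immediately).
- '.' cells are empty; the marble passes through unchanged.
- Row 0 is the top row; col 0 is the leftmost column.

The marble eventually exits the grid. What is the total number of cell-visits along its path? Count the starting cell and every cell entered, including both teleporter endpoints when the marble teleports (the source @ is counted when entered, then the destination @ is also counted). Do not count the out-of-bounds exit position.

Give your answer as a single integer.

Answer: 7

Derivation:
Step 1: enter (6,2), '.' pass, move up to (5,2)
Step 2: enter (5,2), '.' pass, move up to (4,2)
Step 3: enter (4,2), '.' pass, move up to (3,2)
Step 4: enter (3,2), '.' pass, move up to (2,2)
Step 5: enter (2,2), '.' pass, move up to (1,2)
Step 6: enter (1,2), '.' pass, move up to (0,2)
Step 7: enter (0,2), '.' pass, move up to (-1,2)
Step 8: at (-1,2) — EXIT via top edge, pos 2
Path length (cell visits): 7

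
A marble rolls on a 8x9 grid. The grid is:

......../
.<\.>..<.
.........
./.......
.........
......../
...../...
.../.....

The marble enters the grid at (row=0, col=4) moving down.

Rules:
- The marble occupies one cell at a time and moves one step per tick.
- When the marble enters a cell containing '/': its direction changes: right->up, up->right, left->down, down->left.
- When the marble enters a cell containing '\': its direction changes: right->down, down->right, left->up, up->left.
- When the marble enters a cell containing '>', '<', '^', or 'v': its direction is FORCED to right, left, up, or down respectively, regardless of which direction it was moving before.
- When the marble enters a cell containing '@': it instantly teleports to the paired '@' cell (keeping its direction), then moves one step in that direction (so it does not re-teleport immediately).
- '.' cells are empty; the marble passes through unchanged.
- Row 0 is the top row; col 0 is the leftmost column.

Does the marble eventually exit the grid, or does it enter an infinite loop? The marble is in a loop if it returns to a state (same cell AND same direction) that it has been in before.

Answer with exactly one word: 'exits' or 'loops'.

Answer: loops

Derivation:
Step 1: enter (0,4), '.' pass, move down to (1,4)
Step 2: enter (1,4), '>' forces down->right, move right to (1,5)
Step 3: enter (1,5), '.' pass, move right to (1,6)
Step 4: enter (1,6), '.' pass, move right to (1,7)
Step 5: enter (1,7), '<' forces right->left, move left to (1,6)
Step 6: enter (1,6), '.' pass, move left to (1,5)
Step 7: enter (1,5), '.' pass, move left to (1,4)
Step 8: enter (1,4), '>' forces left->right, move right to (1,5)
Step 9: at (1,5) dir=right — LOOP DETECTED (seen before)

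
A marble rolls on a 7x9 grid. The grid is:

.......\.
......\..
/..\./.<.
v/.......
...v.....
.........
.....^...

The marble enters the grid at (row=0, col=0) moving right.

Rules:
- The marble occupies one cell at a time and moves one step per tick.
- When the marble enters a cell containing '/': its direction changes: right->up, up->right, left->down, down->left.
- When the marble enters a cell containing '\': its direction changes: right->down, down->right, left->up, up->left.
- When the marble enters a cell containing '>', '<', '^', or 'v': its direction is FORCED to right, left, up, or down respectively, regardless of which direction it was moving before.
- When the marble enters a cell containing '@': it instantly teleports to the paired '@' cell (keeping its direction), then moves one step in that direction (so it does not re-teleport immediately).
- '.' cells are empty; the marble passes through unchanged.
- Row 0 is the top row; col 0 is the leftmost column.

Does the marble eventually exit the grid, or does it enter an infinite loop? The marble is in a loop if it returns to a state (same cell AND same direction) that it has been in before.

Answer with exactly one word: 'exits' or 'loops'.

Step 1: enter (0,0), '.' pass, move right to (0,1)
Step 2: enter (0,1), '.' pass, move right to (0,2)
Step 3: enter (0,2), '.' pass, move right to (0,3)
Step 4: enter (0,3), '.' pass, move right to (0,4)
Step 5: enter (0,4), '.' pass, move right to (0,5)
Step 6: enter (0,5), '.' pass, move right to (0,6)
Step 7: enter (0,6), '.' pass, move right to (0,7)
Step 8: enter (0,7), '\' deflects right->down, move down to (1,7)
Step 9: enter (1,7), '.' pass, move down to (2,7)
Step 10: enter (2,7), '<' forces down->left, move left to (2,6)
Step 11: enter (2,6), '.' pass, move left to (2,5)
Step 12: enter (2,5), '/' deflects left->down, move down to (3,5)
Step 13: enter (3,5), '.' pass, move down to (4,5)
Step 14: enter (4,5), '.' pass, move down to (5,5)
Step 15: enter (5,5), '.' pass, move down to (6,5)
Step 16: enter (6,5), '^' forces down->up, move up to (5,5)
Step 17: enter (5,5), '.' pass, move up to (4,5)
Step 18: enter (4,5), '.' pass, move up to (3,5)
Step 19: enter (3,5), '.' pass, move up to (2,5)
Step 20: enter (2,5), '/' deflects up->right, move right to (2,6)
Step 21: enter (2,6), '.' pass, move right to (2,7)
Step 22: enter (2,7), '<' forces right->left, move left to (2,6)
Step 23: at (2,6) dir=left — LOOP DETECTED (seen before)

Answer: loops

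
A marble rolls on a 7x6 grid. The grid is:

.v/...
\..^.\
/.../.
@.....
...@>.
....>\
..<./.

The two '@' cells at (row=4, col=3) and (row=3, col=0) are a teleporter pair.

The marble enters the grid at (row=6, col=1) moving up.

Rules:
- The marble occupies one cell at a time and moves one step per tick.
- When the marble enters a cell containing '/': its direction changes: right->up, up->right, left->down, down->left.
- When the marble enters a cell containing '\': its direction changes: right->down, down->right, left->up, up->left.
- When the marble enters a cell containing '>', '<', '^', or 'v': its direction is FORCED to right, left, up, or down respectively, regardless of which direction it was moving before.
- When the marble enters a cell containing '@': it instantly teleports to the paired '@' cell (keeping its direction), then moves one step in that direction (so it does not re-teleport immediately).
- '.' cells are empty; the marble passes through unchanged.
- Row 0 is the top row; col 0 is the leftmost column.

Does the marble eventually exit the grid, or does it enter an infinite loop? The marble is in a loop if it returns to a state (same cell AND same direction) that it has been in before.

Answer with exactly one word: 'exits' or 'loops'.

Step 1: enter (6,1), '.' pass, move up to (5,1)
Step 2: enter (5,1), '.' pass, move up to (4,1)
Step 3: enter (4,1), '.' pass, move up to (3,1)
Step 4: enter (3,1), '.' pass, move up to (2,1)
Step 5: enter (2,1), '.' pass, move up to (1,1)
Step 6: enter (1,1), '.' pass, move up to (0,1)
Step 7: enter (0,1), 'v' forces up->down, move down to (1,1)
Step 8: enter (1,1), '.' pass, move down to (2,1)
Step 9: enter (2,1), '.' pass, move down to (3,1)
Step 10: enter (3,1), '.' pass, move down to (4,1)
Step 11: enter (4,1), '.' pass, move down to (5,1)
Step 12: enter (5,1), '.' pass, move down to (6,1)
Step 13: enter (6,1), '.' pass, move down to (7,1)
Step 14: at (7,1) — EXIT via bottom edge, pos 1

Answer: exits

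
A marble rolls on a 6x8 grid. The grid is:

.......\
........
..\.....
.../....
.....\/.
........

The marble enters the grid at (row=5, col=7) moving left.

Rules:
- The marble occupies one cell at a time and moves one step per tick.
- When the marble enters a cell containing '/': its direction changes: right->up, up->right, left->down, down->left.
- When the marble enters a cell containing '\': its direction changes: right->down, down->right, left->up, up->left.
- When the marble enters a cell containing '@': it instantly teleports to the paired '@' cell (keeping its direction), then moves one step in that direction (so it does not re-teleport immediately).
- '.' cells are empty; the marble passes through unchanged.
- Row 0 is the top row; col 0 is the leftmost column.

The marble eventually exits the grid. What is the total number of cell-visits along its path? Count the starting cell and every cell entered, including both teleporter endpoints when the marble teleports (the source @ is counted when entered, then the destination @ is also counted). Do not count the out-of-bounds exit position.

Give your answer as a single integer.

Answer: 8

Derivation:
Step 1: enter (5,7), '.' pass, move left to (5,6)
Step 2: enter (5,6), '.' pass, move left to (5,5)
Step 3: enter (5,5), '.' pass, move left to (5,4)
Step 4: enter (5,4), '.' pass, move left to (5,3)
Step 5: enter (5,3), '.' pass, move left to (5,2)
Step 6: enter (5,2), '.' pass, move left to (5,1)
Step 7: enter (5,1), '.' pass, move left to (5,0)
Step 8: enter (5,0), '.' pass, move left to (5,-1)
Step 9: at (5,-1) — EXIT via left edge, pos 5
Path length (cell visits): 8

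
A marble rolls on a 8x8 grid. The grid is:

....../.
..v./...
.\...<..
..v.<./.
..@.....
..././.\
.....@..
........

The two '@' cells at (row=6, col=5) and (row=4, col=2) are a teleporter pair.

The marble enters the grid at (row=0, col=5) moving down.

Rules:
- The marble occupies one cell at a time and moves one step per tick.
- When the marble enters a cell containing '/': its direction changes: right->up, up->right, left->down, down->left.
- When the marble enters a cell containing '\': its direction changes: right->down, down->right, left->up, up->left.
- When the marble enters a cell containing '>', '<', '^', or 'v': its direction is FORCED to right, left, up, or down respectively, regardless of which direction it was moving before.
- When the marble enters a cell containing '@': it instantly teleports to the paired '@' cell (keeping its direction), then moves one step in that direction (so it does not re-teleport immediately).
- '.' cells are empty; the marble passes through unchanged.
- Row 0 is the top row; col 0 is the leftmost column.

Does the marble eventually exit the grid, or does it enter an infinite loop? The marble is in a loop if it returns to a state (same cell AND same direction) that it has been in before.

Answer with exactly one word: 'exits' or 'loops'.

Answer: exits

Derivation:
Step 1: enter (0,5), '.' pass, move down to (1,5)
Step 2: enter (1,5), '.' pass, move down to (2,5)
Step 3: enter (2,5), '<' forces down->left, move left to (2,4)
Step 4: enter (2,4), '.' pass, move left to (2,3)
Step 5: enter (2,3), '.' pass, move left to (2,2)
Step 6: enter (2,2), '.' pass, move left to (2,1)
Step 7: enter (2,1), '\' deflects left->up, move up to (1,1)
Step 8: enter (1,1), '.' pass, move up to (0,1)
Step 9: enter (0,1), '.' pass, move up to (-1,1)
Step 10: at (-1,1) — EXIT via top edge, pos 1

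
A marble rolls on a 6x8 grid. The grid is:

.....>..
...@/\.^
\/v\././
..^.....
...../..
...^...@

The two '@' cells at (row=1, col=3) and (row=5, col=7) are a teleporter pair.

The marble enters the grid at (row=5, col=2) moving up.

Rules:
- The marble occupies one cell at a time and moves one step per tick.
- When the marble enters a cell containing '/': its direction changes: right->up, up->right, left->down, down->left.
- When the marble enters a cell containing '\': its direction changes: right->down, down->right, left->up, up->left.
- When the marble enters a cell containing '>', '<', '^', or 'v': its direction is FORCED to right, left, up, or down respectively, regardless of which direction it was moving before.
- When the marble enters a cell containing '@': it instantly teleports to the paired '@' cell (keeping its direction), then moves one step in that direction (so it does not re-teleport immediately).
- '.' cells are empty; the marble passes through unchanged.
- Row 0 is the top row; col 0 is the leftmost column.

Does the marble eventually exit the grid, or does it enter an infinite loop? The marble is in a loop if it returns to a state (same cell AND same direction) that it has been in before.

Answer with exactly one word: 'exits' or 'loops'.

Step 1: enter (5,2), '.' pass, move up to (4,2)
Step 2: enter (4,2), '.' pass, move up to (3,2)
Step 3: enter (3,2), '^' forces up->up, move up to (2,2)
Step 4: enter (2,2), 'v' forces up->down, move down to (3,2)
Step 5: enter (3,2), '^' forces down->up, move up to (2,2)
Step 6: at (2,2) dir=up — LOOP DETECTED (seen before)

Answer: loops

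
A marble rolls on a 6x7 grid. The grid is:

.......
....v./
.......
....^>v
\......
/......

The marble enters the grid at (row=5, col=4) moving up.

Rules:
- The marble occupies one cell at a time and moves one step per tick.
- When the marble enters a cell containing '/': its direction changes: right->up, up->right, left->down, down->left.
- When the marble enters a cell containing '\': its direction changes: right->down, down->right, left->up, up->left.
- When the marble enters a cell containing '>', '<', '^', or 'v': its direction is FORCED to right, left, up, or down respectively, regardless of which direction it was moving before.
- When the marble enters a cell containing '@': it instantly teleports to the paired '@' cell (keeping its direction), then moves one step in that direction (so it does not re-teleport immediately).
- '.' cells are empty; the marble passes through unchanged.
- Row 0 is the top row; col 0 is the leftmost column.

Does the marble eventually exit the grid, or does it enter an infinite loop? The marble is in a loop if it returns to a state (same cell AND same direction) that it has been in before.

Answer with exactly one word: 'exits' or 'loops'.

Answer: loops

Derivation:
Step 1: enter (5,4), '.' pass, move up to (4,4)
Step 2: enter (4,4), '.' pass, move up to (3,4)
Step 3: enter (3,4), '^' forces up->up, move up to (2,4)
Step 4: enter (2,4), '.' pass, move up to (1,4)
Step 5: enter (1,4), 'v' forces up->down, move down to (2,4)
Step 6: enter (2,4), '.' pass, move down to (3,4)
Step 7: enter (3,4), '^' forces down->up, move up to (2,4)
Step 8: at (2,4) dir=up — LOOP DETECTED (seen before)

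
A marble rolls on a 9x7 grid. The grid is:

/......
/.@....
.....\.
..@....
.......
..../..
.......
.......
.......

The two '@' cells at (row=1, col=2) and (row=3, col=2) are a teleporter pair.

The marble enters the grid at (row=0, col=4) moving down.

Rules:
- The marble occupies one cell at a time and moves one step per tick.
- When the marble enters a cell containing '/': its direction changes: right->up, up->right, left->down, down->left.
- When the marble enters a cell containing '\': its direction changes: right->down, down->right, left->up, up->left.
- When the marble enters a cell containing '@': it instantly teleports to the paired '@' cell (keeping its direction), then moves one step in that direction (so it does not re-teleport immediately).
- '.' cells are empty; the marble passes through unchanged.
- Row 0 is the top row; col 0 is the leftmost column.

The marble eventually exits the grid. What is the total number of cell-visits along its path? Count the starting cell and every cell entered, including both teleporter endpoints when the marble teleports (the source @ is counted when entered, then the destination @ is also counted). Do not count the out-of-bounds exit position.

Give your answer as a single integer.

Answer: 10

Derivation:
Step 1: enter (0,4), '.' pass, move down to (1,4)
Step 2: enter (1,4), '.' pass, move down to (2,4)
Step 3: enter (2,4), '.' pass, move down to (3,4)
Step 4: enter (3,4), '.' pass, move down to (4,4)
Step 5: enter (4,4), '.' pass, move down to (5,4)
Step 6: enter (5,4), '/' deflects down->left, move left to (5,3)
Step 7: enter (5,3), '.' pass, move left to (5,2)
Step 8: enter (5,2), '.' pass, move left to (5,1)
Step 9: enter (5,1), '.' pass, move left to (5,0)
Step 10: enter (5,0), '.' pass, move left to (5,-1)
Step 11: at (5,-1) — EXIT via left edge, pos 5
Path length (cell visits): 10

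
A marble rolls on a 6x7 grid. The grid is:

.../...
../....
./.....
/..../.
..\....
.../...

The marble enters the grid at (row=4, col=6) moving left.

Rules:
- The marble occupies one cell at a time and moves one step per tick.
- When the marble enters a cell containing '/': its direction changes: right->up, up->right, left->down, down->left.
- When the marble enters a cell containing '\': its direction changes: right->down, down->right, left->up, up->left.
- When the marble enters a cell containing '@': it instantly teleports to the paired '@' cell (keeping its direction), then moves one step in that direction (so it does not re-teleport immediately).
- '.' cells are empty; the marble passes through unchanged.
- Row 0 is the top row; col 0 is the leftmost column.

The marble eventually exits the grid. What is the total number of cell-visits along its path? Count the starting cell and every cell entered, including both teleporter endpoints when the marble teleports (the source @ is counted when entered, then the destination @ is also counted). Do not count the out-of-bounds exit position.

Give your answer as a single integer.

Answer: 12

Derivation:
Step 1: enter (4,6), '.' pass, move left to (4,5)
Step 2: enter (4,5), '.' pass, move left to (4,4)
Step 3: enter (4,4), '.' pass, move left to (4,3)
Step 4: enter (4,3), '.' pass, move left to (4,2)
Step 5: enter (4,2), '\' deflects left->up, move up to (3,2)
Step 6: enter (3,2), '.' pass, move up to (2,2)
Step 7: enter (2,2), '.' pass, move up to (1,2)
Step 8: enter (1,2), '/' deflects up->right, move right to (1,3)
Step 9: enter (1,3), '.' pass, move right to (1,4)
Step 10: enter (1,4), '.' pass, move right to (1,5)
Step 11: enter (1,5), '.' pass, move right to (1,6)
Step 12: enter (1,6), '.' pass, move right to (1,7)
Step 13: at (1,7) — EXIT via right edge, pos 1
Path length (cell visits): 12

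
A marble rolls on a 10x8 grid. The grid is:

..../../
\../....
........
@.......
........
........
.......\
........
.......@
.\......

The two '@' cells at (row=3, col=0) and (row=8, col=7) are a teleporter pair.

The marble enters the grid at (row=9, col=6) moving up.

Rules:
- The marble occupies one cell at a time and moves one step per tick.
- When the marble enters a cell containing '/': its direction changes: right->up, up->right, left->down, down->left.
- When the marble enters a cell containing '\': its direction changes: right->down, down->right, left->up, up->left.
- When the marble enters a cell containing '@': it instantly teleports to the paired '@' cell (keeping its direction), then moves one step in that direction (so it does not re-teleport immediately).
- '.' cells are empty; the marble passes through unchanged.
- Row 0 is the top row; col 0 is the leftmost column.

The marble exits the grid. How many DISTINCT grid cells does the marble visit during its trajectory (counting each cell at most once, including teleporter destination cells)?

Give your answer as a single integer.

Answer: 10

Derivation:
Step 1: enter (9,6), '.' pass, move up to (8,6)
Step 2: enter (8,6), '.' pass, move up to (7,6)
Step 3: enter (7,6), '.' pass, move up to (6,6)
Step 4: enter (6,6), '.' pass, move up to (5,6)
Step 5: enter (5,6), '.' pass, move up to (4,6)
Step 6: enter (4,6), '.' pass, move up to (3,6)
Step 7: enter (3,6), '.' pass, move up to (2,6)
Step 8: enter (2,6), '.' pass, move up to (1,6)
Step 9: enter (1,6), '.' pass, move up to (0,6)
Step 10: enter (0,6), '.' pass, move up to (-1,6)
Step 11: at (-1,6) — EXIT via top edge, pos 6
Distinct cells visited: 10 (path length 10)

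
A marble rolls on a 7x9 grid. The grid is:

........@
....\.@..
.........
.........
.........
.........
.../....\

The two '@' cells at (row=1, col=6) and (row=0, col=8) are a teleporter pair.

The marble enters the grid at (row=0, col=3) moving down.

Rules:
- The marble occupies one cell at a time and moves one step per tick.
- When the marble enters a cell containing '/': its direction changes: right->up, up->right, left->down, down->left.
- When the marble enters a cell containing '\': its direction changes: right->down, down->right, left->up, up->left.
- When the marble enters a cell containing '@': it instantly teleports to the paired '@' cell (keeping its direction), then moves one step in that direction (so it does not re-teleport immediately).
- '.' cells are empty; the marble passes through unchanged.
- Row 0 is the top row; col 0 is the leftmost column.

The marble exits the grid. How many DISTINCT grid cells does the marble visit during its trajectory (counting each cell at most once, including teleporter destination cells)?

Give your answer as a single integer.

Answer: 10

Derivation:
Step 1: enter (0,3), '.' pass, move down to (1,3)
Step 2: enter (1,3), '.' pass, move down to (2,3)
Step 3: enter (2,3), '.' pass, move down to (3,3)
Step 4: enter (3,3), '.' pass, move down to (4,3)
Step 5: enter (4,3), '.' pass, move down to (5,3)
Step 6: enter (5,3), '.' pass, move down to (6,3)
Step 7: enter (6,3), '/' deflects down->left, move left to (6,2)
Step 8: enter (6,2), '.' pass, move left to (6,1)
Step 9: enter (6,1), '.' pass, move left to (6,0)
Step 10: enter (6,0), '.' pass, move left to (6,-1)
Step 11: at (6,-1) — EXIT via left edge, pos 6
Distinct cells visited: 10 (path length 10)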